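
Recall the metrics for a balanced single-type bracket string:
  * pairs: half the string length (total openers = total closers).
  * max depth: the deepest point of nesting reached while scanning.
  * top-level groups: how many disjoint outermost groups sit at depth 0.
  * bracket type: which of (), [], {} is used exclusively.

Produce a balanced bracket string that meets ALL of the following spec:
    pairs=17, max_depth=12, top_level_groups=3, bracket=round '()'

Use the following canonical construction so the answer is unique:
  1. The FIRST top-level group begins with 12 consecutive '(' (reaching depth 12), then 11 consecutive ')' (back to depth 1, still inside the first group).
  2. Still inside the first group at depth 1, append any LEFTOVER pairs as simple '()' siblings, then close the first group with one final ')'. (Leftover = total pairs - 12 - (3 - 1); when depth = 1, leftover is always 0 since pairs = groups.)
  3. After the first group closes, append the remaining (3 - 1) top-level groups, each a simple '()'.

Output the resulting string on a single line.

Spec: pairs=17 depth=12 groups=3
Leftover pairs = 17 - 12 - (3-1) = 3
First group: deep chain of depth 12 + 3 sibling pairs
Remaining 2 groups: simple '()' each

Answer: (((((((((((()))))))))))()()())()()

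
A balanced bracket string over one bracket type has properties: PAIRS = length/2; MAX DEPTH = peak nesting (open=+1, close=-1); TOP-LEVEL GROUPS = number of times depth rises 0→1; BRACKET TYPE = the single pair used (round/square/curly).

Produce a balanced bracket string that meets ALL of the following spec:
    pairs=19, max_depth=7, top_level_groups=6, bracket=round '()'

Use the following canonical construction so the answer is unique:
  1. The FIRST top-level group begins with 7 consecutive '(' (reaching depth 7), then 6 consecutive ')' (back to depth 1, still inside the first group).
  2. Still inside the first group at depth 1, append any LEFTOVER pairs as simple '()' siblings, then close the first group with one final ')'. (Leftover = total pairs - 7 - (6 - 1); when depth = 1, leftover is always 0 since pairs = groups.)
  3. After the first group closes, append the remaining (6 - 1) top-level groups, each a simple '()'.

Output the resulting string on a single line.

Spec: pairs=19 depth=7 groups=6
Leftover pairs = 19 - 7 - (6-1) = 7
First group: deep chain of depth 7 + 7 sibling pairs
Remaining 5 groups: simple '()' each

Answer: ((((((())))))()()()()()()())()()()()()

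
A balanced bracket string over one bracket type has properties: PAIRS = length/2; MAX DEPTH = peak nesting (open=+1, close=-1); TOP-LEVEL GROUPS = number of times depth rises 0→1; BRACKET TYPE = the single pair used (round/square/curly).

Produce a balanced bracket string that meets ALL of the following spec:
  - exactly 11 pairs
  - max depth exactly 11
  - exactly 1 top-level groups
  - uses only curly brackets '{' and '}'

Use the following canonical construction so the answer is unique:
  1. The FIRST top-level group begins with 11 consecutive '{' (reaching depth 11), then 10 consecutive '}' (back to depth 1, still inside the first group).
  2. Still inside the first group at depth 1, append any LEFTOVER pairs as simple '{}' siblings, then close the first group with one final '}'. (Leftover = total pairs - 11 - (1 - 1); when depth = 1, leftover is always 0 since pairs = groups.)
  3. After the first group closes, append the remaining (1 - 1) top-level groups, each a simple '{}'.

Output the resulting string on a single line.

Answer: {{{{{{{{{{{}}}}}}}}}}}

Derivation:
Spec: pairs=11 depth=11 groups=1
Leftover pairs = 11 - 11 - (1-1) = 0
First group: deep chain of depth 11 + 0 sibling pairs
Remaining 0 groups: simple '{}' each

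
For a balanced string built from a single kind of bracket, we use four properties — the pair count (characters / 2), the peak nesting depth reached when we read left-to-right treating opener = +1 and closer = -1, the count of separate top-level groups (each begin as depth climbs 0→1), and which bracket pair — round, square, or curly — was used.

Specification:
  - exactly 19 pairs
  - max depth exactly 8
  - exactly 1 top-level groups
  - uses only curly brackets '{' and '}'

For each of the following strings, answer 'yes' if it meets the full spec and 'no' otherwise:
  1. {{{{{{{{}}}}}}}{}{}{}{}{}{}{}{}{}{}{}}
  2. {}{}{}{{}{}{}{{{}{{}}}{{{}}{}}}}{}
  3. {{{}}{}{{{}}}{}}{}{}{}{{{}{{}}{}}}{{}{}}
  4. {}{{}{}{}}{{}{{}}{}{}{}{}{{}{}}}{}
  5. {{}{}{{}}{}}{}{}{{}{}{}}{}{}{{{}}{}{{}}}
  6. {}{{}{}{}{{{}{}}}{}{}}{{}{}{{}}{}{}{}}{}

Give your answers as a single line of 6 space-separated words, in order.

String 1 '{{{{{{{{}}}}}}}{}{}{}{}{}{}{}{}{}{}{}}': depth seq [1 2 3 4 5 6 7 8 7 6 5 4 3 2 1 2 1 2 1 2 1 2 1 2 1 2 1 2 1 2 1 2 1 2 1 2 1 0]
  -> pairs=19 depth=8 groups=1 -> yes
String 2 '{}{}{}{{}{}{}{{{}{{}}}{{{}}{}}}}{}': depth seq [1 0 1 0 1 0 1 2 1 2 1 2 1 2 3 4 3 4 5 4 3 2 3 4 5 4 3 4 3 2 1 0 1 0]
  -> pairs=17 depth=5 groups=5 -> no
String 3 '{{{}}{}{{{}}}{}}{}{}{}{{{}{{}}{}}}{{}{}}': depth seq [1 2 3 2 1 2 1 2 3 4 3 2 1 2 1 0 1 0 1 0 1 0 1 2 3 2 3 4 3 2 3 2 1 0 1 2 1 2 1 0]
  -> pairs=20 depth=4 groups=6 -> no
String 4 '{}{{}{}{}}{{}{{}}{}{}{}{}{{}{}}}{}': depth seq [1 0 1 2 1 2 1 2 1 0 1 2 1 2 3 2 1 2 1 2 1 2 1 2 1 2 3 2 3 2 1 0 1 0]
  -> pairs=17 depth=3 groups=4 -> no
String 5 '{{}{}{{}}{}}{}{}{{}{}{}}{}{}{{{}}{}{{}}}': depth seq [1 2 1 2 1 2 3 2 1 2 1 0 1 0 1 0 1 2 1 2 1 2 1 0 1 0 1 0 1 2 3 2 1 2 1 2 3 2 1 0]
  -> pairs=20 depth=3 groups=7 -> no
String 6 '{}{{}{}{}{{{}{}}}{}{}}{{}{}{{}}{}{}{}}{}': depth seq [1 0 1 2 1 2 1 2 1 2 3 4 3 4 3 2 1 2 1 2 1 0 1 2 1 2 1 2 3 2 1 2 1 2 1 2 1 0 1 0]
  -> pairs=20 depth=4 groups=4 -> no

Answer: yes no no no no no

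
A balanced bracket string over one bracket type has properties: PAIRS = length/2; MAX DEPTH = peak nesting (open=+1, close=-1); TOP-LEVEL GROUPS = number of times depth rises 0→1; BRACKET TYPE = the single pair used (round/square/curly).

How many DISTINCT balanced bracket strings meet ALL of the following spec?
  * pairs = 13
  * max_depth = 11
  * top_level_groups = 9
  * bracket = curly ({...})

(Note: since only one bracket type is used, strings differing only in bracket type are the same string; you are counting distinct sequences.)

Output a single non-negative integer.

Spec: pairs=13 depth=11 groups=9
Count(depth <= 11) = 1260
Count(depth <= 10) = 1260
Count(depth == 11) = 1260 - 1260 = 0

Answer: 0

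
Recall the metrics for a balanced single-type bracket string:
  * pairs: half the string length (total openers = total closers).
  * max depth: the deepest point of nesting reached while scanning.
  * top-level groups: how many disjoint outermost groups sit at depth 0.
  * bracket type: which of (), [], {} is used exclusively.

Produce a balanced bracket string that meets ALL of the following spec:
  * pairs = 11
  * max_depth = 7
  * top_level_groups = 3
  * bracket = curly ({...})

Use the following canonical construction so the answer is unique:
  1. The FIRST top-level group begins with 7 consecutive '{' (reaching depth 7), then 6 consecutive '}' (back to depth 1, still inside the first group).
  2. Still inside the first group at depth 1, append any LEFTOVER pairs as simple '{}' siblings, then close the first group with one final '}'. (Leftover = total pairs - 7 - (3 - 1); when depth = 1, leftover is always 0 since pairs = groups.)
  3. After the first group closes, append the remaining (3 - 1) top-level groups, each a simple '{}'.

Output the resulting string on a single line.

Spec: pairs=11 depth=7 groups=3
Leftover pairs = 11 - 7 - (3-1) = 2
First group: deep chain of depth 7 + 2 sibling pairs
Remaining 2 groups: simple '{}' each

Answer: {{{{{{{}}}}}}{}{}}{}{}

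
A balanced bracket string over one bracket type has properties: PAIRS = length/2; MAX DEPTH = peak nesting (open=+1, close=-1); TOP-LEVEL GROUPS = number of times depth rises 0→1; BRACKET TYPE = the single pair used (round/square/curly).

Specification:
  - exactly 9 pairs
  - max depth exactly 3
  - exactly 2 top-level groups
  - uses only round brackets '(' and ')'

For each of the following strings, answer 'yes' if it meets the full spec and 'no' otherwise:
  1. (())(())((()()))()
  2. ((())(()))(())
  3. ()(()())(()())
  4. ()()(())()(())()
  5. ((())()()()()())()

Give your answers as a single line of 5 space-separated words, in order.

String 1 '(())(())((()()))()': depth seq [1 2 1 0 1 2 1 0 1 2 3 2 3 2 1 0 1 0]
  -> pairs=9 depth=3 groups=4 -> no
String 2 '((())(()))(())': depth seq [1 2 3 2 1 2 3 2 1 0 1 2 1 0]
  -> pairs=7 depth=3 groups=2 -> no
String 3 '()(()())(()())': depth seq [1 0 1 2 1 2 1 0 1 2 1 2 1 0]
  -> pairs=7 depth=2 groups=3 -> no
String 4 '()()(())()(())()': depth seq [1 0 1 0 1 2 1 0 1 0 1 2 1 0 1 0]
  -> pairs=8 depth=2 groups=6 -> no
String 5 '((())()()()()())()': depth seq [1 2 3 2 1 2 1 2 1 2 1 2 1 2 1 0 1 0]
  -> pairs=9 depth=3 groups=2 -> yes

Answer: no no no no yes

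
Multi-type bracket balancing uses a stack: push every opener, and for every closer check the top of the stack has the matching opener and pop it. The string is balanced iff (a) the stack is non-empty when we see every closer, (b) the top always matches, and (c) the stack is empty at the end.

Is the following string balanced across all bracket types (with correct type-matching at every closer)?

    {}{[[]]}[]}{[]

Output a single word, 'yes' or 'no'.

Answer: no

Derivation:
pos 0: push '{'; stack = {
pos 1: '}' matches '{'; pop; stack = (empty)
pos 2: push '{'; stack = {
pos 3: push '['; stack = {[
pos 4: push '['; stack = {[[
pos 5: ']' matches '['; pop; stack = {[
pos 6: ']' matches '['; pop; stack = {
pos 7: '}' matches '{'; pop; stack = (empty)
pos 8: push '['; stack = [
pos 9: ']' matches '['; pop; stack = (empty)
pos 10: saw closer '}' but stack is empty → INVALID
Verdict: unmatched closer '}' at position 10 → no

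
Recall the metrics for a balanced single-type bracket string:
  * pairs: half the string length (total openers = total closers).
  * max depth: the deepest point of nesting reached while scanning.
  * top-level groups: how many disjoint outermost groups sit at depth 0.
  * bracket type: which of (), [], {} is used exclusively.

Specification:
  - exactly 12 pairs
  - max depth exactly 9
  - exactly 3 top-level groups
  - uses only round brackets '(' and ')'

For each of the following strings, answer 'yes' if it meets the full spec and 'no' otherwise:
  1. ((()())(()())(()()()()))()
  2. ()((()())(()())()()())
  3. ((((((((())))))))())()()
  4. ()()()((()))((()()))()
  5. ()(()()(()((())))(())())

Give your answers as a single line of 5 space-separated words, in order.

Answer: no no yes no no

Derivation:
String 1 '((()())(()())(()()()()))()': depth seq [1 2 3 2 3 2 1 2 3 2 3 2 1 2 3 2 3 2 3 2 3 2 1 0 1 0]
  -> pairs=13 depth=3 groups=2 -> no
String 2 '()((()())(()())()()())': depth seq [1 0 1 2 3 2 3 2 1 2 3 2 3 2 1 2 1 2 1 2 1 0]
  -> pairs=11 depth=3 groups=2 -> no
String 3 '((((((((())))))))())()()': depth seq [1 2 3 4 5 6 7 8 9 8 7 6 5 4 3 2 1 2 1 0 1 0 1 0]
  -> pairs=12 depth=9 groups=3 -> yes
String 4 '()()()((()))((()()))()': depth seq [1 0 1 0 1 0 1 2 3 2 1 0 1 2 3 2 3 2 1 0 1 0]
  -> pairs=11 depth=3 groups=6 -> no
String 5 '()(()()(()((())))(())())': depth seq [1 0 1 2 1 2 1 2 3 2 3 4 5 4 3 2 1 2 3 2 1 2 1 0]
  -> pairs=12 depth=5 groups=2 -> no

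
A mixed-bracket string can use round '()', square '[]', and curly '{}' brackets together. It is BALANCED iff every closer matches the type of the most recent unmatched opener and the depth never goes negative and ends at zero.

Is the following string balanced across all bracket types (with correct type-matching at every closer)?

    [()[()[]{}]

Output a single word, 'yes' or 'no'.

Answer: no

Derivation:
pos 0: push '['; stack = [
pos 1: push '('; stack = [(
pos 2: ')' matches '('; pop; stack = [
pos 3: push '['; stack = [[
pos 4: push '('; stack = [[(
pos 5: ')' matches '('; pop; stack = [[
pos 6: push '['; stack = [[[
pos 7: ']' matches '['; pop; stack = [[
pos 8: push '{'; stack = [[{
pos 9: '}' matches '{'; pop; stack = [[
pos 10: ']' matches '['; pop; stack = [
end: stack still non-empty ([) → INVALID
Verdict: unclosed openers at end: [ → no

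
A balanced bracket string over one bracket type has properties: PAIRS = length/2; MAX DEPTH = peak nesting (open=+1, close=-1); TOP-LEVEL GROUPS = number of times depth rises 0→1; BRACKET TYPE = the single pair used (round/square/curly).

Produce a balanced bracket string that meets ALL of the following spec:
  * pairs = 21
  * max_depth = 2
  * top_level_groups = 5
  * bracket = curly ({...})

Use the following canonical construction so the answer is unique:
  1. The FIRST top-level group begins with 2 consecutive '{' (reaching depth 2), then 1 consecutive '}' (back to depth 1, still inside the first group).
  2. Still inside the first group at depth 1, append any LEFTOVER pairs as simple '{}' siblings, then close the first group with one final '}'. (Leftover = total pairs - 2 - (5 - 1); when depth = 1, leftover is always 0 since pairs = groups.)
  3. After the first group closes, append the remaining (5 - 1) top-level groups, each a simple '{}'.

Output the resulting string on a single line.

Answer: {{}{}{}{}{}{}{}{}{}{}{}{}{}{}{}{}}{}{}{}{}

Derivation:
Spec: pairs=21 depth=2 groups=5
Leftover pairs = 21 - 2 - (5-1) = 15
First group: deep chain of depth 2 + 15 sibling pairs
Remaining 4 groups: simple '{}' each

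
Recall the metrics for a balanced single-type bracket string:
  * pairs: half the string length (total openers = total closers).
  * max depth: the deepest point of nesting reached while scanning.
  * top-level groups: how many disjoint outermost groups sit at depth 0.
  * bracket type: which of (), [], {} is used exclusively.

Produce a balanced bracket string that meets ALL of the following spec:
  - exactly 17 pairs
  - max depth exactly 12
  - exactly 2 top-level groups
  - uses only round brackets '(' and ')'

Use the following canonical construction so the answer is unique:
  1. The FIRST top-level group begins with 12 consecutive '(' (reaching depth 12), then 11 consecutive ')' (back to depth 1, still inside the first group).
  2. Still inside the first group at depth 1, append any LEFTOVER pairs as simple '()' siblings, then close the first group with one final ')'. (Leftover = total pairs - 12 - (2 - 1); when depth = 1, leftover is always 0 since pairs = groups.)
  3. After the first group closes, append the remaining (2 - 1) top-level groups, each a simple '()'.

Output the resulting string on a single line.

Spec: pairs=17 depth=12 groups=2
Leftover pairs = 17 - 12 - (2-1) = 4
First group: deep chain of depth 12 + 4 sibling pairs
Remaining 1 groups: simple '()' each

Answer: (((((((((((()))))))))))()()()())()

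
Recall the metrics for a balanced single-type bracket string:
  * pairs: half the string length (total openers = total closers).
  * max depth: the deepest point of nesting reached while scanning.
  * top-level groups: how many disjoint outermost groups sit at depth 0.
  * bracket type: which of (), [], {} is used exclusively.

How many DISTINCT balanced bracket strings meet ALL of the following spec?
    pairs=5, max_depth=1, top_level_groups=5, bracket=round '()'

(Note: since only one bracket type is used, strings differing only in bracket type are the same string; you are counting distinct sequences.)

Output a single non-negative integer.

Spec: pairs=5 depth=1 groups=5
Count(depth <= 1) = 1
Count(depth <= 0) = 0
Count(depth == 1) = 1 - 0 = 1

Answer: 1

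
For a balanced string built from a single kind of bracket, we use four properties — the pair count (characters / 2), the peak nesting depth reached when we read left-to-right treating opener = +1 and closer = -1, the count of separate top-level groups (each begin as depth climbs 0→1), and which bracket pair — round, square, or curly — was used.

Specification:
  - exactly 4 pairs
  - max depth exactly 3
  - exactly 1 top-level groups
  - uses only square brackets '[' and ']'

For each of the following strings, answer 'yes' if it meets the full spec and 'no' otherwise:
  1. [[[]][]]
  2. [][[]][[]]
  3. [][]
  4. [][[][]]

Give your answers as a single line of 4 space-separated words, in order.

Answer: yes no no no

Derivation:
String 1 '[[[]][]]': depth seq [1 2 3 2 1 2 1 0]
  -> pairs=4 depth=3 groups=1 -> yes
String 2 '[][[]][[]]': depth seq [1 0 1 2 1 0 1 2 1 0]
  -> pairs=5 depth=2 groups=3 -> no
String 3 '[][]': depth seq [1 0 1 0]
  -> pairs=2 depth=1 groups=2 -> no
String 4 '[][[][]]': depth seq [1 0 1 2 1 2 1 0]
  -> pairs=4 depth=2 groups=2 -> no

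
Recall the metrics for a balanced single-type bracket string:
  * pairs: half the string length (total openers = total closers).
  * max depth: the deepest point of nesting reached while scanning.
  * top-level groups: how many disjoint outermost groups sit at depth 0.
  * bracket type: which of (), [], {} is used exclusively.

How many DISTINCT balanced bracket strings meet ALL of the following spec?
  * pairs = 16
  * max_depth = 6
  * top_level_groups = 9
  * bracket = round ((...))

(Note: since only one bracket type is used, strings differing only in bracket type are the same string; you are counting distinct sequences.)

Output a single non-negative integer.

Spec: pairs=16 depth=6 groups=9
Count(depth <= 6) = 95751
Count(depth <= 5) = 94239
Count(depth == 6) = 95751 - 94239 = 1512

Answer: 1512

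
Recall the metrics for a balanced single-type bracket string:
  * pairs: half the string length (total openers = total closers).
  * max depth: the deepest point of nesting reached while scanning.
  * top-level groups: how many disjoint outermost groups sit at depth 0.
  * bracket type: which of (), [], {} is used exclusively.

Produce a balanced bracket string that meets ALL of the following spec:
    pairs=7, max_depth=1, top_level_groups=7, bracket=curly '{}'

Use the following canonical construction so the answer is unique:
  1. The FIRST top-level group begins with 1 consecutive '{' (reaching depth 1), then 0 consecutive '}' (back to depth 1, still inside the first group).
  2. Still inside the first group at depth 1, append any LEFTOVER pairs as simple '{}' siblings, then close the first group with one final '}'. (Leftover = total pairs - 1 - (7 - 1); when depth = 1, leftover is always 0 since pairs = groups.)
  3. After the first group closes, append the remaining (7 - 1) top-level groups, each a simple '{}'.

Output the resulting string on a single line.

Spec: pairs=7 depth=1 groups=7
Leftover pairs = 7 - 1 - (7-1) = 0
First group: deep chain of depth 1 + 0 sibling pairs
Remaining 6 groups: simple '{}' each

Answer: {}{}{}{}{}{}{}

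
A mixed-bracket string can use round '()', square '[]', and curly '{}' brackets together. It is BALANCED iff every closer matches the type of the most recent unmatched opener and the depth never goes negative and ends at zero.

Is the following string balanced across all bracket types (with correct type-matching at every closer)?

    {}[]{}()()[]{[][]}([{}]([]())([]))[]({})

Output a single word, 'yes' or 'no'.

pos 0: push '{'; stack = {
pos 1: '}' matches '{'; pop; stack = (empty)
pos 2: push '['; stack = [
pos 3: ']' matches '['; pop; stack = (empty)
pos 4: push '{'; stack = {
pos 5: '}' matches '{'; pop; stack = (empty)
pos 6: push '('; stack = (
pos 7: ')' matches '('; pop; stack = (empty)
pos 8: push '('; stack = (
pos 9: ')' matches '('; pop; stack = (empty)
pos 10: push '['; stack = [
pos 11: ']' matches '['; pop; stack = (empty)
pos 12: push '{'; stack = {
pos 13: push '['; stack = {[
pos 14: ']' matches '['; pop; stack = {
pos 15: push '['; stack = {[
pos 16: ']' matches '['; pop; stack = {
pos 17: '}' matches '{'; pop; stack = (empty)
pos 18: push '('; stack = (
pos 19: push '['; stack = ([
pos 20: push '{'; stack = ([{
pos 21: '}' matches '{'; pop; stack = ([
pos 22: ']' matches '['; pop; stack = (
pos 23: push '('; stack = ((
pos 24: push '['; stack = (([
pos 25: ']' matches '['; pop; stack = ((
pos 26: push '('; stack = (((
pos 27: ')' matches '('; pop; stack = ((
pos 28: ')' matches '('; pop; stack = (
pos 29: push '('; stack = ((
pos 30: push '['; stack = (([
pos 31: ']' matches '['; pop; stack = ((
pos 32: ')' matches '('; pop; stack = (
pos 33: ')' matches '('; pop; stack = (empty)
pos 34: push '['; stack = [
pos 35: ']' matches '['; pop; stack = (empty)
pos 36: push '('; stack = (
pos 37: push '{'; stack = ({
pos 38: '}' matches '{'; pop; stack = (
pos 39: ')' matches '('; pop; stack = (empty)
end: stack empty → VALID
Verdict: properly nested → yes

Answer: yes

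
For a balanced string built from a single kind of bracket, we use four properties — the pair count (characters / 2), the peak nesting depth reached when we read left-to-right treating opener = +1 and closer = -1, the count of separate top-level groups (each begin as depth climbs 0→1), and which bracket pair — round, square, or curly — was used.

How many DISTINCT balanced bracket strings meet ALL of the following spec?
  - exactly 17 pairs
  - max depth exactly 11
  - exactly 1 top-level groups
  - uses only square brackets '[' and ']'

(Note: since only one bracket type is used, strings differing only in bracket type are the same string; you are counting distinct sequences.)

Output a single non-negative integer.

Answer: 404984

Derivation:
Spec: pairs=17 depth=11 groups=1
Count(depth <= 11) = 35223254
Count(depth <= 10) = 34818270
Count(depth == 11) = 35223254 - 34818270 = 404984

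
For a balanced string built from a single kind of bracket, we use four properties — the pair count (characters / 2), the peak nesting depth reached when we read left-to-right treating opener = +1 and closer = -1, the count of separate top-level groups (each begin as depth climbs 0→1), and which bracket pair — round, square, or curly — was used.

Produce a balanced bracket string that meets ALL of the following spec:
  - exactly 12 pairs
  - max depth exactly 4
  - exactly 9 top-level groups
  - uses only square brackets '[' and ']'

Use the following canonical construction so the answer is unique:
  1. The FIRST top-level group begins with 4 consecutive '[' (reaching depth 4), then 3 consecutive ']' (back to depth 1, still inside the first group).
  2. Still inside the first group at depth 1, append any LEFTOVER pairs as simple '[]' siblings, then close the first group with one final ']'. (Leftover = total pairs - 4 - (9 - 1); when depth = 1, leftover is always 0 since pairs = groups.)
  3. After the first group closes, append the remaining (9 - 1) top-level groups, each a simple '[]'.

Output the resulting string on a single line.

Answer: [[[[]]]][][][][][][][][]

Derivation:
Spec: pairs=12 depth=4 groups=9
Leftover pairs = 12 - 4 - (9-1) = 0
First group: deep chain of depth 4 + 0 sibling pairs
Remaining 8 groups: simple '[]' each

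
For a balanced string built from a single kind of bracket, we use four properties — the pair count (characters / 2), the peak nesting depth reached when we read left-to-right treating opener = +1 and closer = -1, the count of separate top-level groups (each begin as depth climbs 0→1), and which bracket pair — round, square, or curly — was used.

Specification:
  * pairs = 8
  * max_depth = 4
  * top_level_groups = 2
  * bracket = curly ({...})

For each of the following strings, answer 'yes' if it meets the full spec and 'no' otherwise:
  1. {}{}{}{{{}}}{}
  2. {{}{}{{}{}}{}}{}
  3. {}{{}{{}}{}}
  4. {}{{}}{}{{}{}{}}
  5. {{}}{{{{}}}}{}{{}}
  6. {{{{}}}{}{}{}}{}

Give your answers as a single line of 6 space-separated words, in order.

Answer: no no no no no yes

Derivation:
String 1 '{}{}{}{{{}}}{}': depth seq [1 0 1 0 1 0 1 2 3 2 1 0 1 0]
  -> pairs=7 depth=3 groups=5 -> no
String 2 '{{}{}{{}{}}{}}{}': depth seq [1 2 1 2 1 2 3 2 3 2 1 2 1 0 1 0]
  -> pairs=8 depth=3 groups=2 -> no
String 3 '{}{{}{{}}{}}': depth seq [1 0 1 2 1 2 3 2 1 2 1 0]
  -> pairs=6 depth=3 groups=2 -> no
String 4 '{}{{}}{}{{}{}{}}': depth seq [1 0 1 2 1 0 1 0 1 2 1 2 1 2 1 0]
  -> pairs=8 depth=2 groups=4 -> no
String 5 '{{}}{{{{}}}}{}{{}}': depth seq [1 2 1 0 1 2 3 4 3 2 1 0 1 0 1 2 1 0]
  -> pairs=9 depth=4 groups=4 -> no
String 6 '{{{{}}}{}{}{}}{}': depth seq [1 2 3 4 3 2 1 2 1 2 1 2 1 0 1 0]
  -> pairs=8 depth=4 groups=2 -> yes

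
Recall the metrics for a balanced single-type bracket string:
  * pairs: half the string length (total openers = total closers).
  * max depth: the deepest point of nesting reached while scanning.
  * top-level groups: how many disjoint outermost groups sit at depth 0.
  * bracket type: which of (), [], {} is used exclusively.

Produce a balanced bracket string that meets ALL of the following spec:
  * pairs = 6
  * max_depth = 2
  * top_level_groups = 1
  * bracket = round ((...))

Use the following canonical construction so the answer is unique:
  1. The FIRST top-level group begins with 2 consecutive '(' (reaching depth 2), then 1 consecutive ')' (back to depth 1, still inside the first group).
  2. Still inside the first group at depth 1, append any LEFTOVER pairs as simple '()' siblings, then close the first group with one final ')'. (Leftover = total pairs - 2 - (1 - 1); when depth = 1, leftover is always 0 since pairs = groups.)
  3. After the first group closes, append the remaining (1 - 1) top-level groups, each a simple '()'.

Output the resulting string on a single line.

Answer: (()()()()())

Derivation:
Spec: pairs=6 depth=2 groups=1
Leftover pairs = 6 - 2 - (1-1) = 4
First group: deep chain of depth 2 + 4 sibling pairs
Remaining 0 groups: simple '()' each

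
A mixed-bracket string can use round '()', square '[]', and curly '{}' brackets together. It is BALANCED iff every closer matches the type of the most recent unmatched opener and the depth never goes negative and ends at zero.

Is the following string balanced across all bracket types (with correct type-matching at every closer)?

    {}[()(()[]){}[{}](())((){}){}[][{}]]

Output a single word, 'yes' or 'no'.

Answer: yes

Derivation:
pos 0: push '{'; stack = {
pos 1: '}' matches '{'; pop; stack = (empty)
pos 2: push '['; stack = [
pos 3: push '('; stack = [(
pos 4: ')' matches '('; pop; stack = [
pos 5: push '('; stack = [(
pos 6: push '('; stack = [((
pos 7: ')' matches '('; pop; stack = [(
pos 8: push '['; stack = [([
pos 9: ']' matches '['; pop; stack = [(
pos 10: ')' matches '('; pop; stack = [
pos 11: push '{'; stack = [{
pos 12: '}' matches '{'; pop; stack = [
pos 13: push '['; stack = [[
pos 14: push '{'; stack = [[{
pos 15: '}' matches '{'; pop; stack = [[
pos 16: ']' matches '['; pop; stack = [
pos 17: push '('; stack = [(
pos 18: push '('; stack = [((
pos 19: ')' matches '('; pop; stack = [(
pos 20: ')' matches '('; pop; stack = [
pos 21: push '('; stack = [(
pos 22: push '('; stack = [((
pos 23: ')' matches '('; pop; stack = [(
pos 24: push '{'; stack = [({
pos 25: '}' matches '{'; pop; stack = [(
pos 26: ')' matches '('; pop; stack = [
pos 27: push '{'; stack = [{
pos 28: '}' matches '{'; pop; stack = [
pos 29: push '['; stack = [[
pos 30: ']' matches '['; pop; stack = [
pos 31: push '['; stack = [[
pos 32: push '{'; stack = [[{
pos 33: '}' matches '{'; pop; stack = [[
pos 34: ']' matches '['; pop; stack = [
pos 35: ']' matches '['; pop; stack = (empty)
end: stack empty → VALID
Verdict: properly nested → yes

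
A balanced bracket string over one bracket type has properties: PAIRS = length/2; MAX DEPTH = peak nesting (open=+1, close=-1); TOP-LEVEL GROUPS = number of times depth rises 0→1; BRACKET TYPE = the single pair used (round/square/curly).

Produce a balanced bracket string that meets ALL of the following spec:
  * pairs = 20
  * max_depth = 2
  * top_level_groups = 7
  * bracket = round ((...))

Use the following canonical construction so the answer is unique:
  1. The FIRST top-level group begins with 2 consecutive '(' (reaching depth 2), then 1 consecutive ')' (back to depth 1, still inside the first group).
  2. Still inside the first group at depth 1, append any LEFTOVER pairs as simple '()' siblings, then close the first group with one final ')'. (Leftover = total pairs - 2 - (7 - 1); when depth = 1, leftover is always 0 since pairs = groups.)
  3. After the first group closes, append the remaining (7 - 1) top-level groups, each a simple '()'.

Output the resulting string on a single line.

Answer: (()()()()()()()()()()()()())()()()()()()

Derivation:
Spec: pairs=20 depth=2 groups=7
Leftover pairs = 20 - 2 - (7-1) = 12
First group: deep chain of depth 2 + 12 sibling pairs
Remaining 6 groups: simple '()' each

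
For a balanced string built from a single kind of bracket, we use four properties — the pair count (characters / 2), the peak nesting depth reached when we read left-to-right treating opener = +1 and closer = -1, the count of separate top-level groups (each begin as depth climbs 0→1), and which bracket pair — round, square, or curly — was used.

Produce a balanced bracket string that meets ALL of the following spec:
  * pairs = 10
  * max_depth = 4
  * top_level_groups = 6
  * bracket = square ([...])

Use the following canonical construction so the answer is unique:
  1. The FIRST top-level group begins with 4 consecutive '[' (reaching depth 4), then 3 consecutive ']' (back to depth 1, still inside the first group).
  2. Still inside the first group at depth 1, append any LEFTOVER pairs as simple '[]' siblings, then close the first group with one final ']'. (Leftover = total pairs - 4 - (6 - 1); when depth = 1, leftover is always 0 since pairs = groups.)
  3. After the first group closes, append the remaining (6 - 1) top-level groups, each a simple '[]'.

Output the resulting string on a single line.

Spec: pairs=10 depth=4 groups=6
Leftover pairs = 10 - 4 - (6-1) = 1
First group: deep chain of depth 4 + 1 sibling pairs
Remaining 5 groups: simple '[]' each

Answer: [[[[]]][]][][][][][]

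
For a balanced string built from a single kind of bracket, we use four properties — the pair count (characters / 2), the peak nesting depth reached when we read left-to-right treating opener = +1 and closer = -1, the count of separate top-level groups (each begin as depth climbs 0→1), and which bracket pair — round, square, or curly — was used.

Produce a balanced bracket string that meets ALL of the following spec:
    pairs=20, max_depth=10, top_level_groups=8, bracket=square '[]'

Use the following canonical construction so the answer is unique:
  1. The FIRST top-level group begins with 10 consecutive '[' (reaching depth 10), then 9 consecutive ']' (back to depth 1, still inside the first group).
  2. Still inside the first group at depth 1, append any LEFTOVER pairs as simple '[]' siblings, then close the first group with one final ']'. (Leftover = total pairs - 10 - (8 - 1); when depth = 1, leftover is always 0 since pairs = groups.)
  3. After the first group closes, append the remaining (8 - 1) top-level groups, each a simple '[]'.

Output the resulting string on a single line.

Spec: pairs=20 depth=10 groups=8
Leftover pairs = 20 - 10 - (8-1) = 3
First group: deep chain of depth 10 + 3 sibling pairs
Remaining 7 groups: simple '[]' each

Answer: [[[[[[[[[[]]]]]]]]][][][]][][][][][][][]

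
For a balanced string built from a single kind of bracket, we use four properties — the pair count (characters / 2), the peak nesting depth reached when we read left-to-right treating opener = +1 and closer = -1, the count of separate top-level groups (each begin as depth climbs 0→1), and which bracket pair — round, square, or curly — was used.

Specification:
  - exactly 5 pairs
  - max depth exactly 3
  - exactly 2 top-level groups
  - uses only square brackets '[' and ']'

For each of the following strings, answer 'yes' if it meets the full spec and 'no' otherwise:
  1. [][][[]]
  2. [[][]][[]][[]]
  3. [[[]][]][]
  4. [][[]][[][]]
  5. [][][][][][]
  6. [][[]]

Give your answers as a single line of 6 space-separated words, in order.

Answer: no no yes no no no

Derivation:
String 1 '[][][[]]': depth seq [1 0 1 0 1 2 1 0]
  -> pairs=4 depth=2 groups=3 -> no
String 2 '[[][]][[]][[]]': depth seq [1 2 1 2 1 0 1 2 1 0 1 2 1 0]
  -> pairs=7 depth=2 groups=3 -> no
String 3 '[[[]][]][]': depth seq [1 2 3 2 1 2 1 0 1 0]
  -> pairs=5 depth=3 groups=2 -> yes
String 4 '[][[]][[][]]': depth seq [1 0 1 2 1 0 1 2 1 2 1 0]
  -> pairs=6 depth=2 groups=3 -> no
String 5 '[][][][][][]': depth seq [1 0 1 0 1 0 1 0 1 0 1 0]
  -> pairs=6 depth=1 groups=6 -> no
String 6 '[][[]]': depth seq [1 0 1 2 1 0]
  -> pairs=3 depth=2 groups=2 -> no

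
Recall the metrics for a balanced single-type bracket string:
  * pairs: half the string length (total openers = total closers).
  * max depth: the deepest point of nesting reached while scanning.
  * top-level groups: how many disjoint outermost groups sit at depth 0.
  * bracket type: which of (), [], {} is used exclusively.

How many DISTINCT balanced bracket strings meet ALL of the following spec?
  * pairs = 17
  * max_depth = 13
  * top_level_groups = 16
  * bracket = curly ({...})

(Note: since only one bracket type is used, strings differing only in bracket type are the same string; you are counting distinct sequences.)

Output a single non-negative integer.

Answer: 0

Derivation:
Spec: pairs=17 depth=13 groups=16
Count(depth <= 13) = 16
Count(depth <= 12) = 16
Count(depth == 13) = 16 - 16 = 0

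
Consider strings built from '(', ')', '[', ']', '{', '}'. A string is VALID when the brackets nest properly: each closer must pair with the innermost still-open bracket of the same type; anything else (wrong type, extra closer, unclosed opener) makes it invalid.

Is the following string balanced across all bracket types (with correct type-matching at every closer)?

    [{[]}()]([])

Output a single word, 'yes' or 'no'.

pos 0: push '['; stack = [
pos 1: push '{'; stack = [{
pos 2: push '['; stack = [{[
pos 3: ']' matches '['; pop; stack = [{
pos 4: '}' matches '{'; pop; stack = [
pos 5: push '('; stack = [(
pos 6: ')' matches '('; pop; stack = [
pos 7: ']' matches '['; pop; stack = (empty)
pos 8: push '('; stack = (
pos 9: push '['; stack = ([
pos 10: ']' matches '['; pop; stack = (
pos 11: ')' matches '('; pop; stack = (empty)
end: stack empty → VALID
Verdict: properly nested → yes

Answer: yes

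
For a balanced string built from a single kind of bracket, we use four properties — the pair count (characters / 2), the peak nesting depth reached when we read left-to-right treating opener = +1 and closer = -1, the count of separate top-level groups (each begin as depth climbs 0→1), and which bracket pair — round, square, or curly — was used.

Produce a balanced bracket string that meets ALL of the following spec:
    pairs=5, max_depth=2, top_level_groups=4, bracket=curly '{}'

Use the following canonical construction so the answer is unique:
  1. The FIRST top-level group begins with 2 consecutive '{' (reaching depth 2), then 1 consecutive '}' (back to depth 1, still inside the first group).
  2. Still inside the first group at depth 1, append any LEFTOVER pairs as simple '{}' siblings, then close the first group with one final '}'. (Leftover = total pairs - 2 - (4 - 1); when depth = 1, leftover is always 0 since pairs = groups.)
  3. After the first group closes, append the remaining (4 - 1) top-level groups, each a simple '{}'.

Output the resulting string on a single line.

Answer: {{}}{}{}{}

Derivation:
Spec: pairs=5 depth=2 groups=4
Leftover pairs = 5 - 2 - (4-1) = 0
First group: deep chain of depth 2 + 0 sibling pairs
Remaining 3 groups: simple '{}' each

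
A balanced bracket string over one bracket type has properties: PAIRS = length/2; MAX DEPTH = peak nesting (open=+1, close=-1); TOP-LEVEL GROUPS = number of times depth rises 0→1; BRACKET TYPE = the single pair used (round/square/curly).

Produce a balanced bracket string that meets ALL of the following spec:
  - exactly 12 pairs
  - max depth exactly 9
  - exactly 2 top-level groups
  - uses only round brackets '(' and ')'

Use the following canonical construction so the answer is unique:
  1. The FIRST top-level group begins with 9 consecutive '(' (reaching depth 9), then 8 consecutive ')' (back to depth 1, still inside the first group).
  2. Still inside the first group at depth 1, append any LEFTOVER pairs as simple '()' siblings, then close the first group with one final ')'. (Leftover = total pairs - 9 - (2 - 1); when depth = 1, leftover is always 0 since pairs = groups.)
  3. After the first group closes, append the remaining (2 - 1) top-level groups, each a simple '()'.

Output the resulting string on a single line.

Answer: ((((((((())))))))()())()

Derivation:
Spec: pairs=12 depth=9 groups=2
Leftover pairs = 12 - 9 - (2-1) = 2
First group: deep chain of depth 9 + 2 sibling pairs
Remaining 1 groups: simple '()' each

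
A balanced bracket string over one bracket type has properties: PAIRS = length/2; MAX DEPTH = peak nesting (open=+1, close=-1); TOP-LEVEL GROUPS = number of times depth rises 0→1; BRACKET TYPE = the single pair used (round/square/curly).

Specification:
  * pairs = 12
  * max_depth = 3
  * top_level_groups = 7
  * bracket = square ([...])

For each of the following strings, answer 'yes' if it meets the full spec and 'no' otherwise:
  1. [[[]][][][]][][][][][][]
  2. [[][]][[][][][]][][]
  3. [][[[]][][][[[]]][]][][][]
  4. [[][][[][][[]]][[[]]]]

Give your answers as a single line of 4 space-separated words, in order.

String 1 '[[[]][][][]][][][][][][]': depth seq [1 2 3 2 1 2 1 2 1 2 1 0 1 0 1 0 1 0 1 0 1 0 1 0]
  -> pairs=12 depth=3 groups=7 -> yes
String 2 '[[][]][[][][][]][][]': depth seq [1 2 1 2 1 0 1 2 1 2 1 2 1 2 1 0 1 0 1 0]
  -> pairs=10 depth=2 groups=4 -> no
String 3 '[][[[]][][][[[]]][]][][][]': depth seq [1 0 1 2 3 2 1 2 1 2 1 2 3 4 3 2 1 2 1 0 1 0 1 0 1 0]
  -> pairs=13 depth=4 groups=5 -> no
String 4 '[[][][[][][[]]][[[]]]]': depth seq [1 2 1 2 1 2 3 2 3 2 3 4 3 2 1 2 3 4 3 2 1 0]
  -> pairs=11 depth=4 groups=1 -> no

Answer: yes no no no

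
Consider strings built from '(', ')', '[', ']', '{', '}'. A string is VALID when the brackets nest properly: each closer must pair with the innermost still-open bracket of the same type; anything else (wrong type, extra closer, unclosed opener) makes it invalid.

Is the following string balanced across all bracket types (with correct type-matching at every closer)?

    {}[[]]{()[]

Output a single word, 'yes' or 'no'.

pos 0: push '{'; stack = {
pos 1: '}' matches '{'; pop; stack = (empty)
pos 2: push '['; stack = [
pos 3: push '['; stack = [[
pos 4: ']' matches '['; pop; stack = [
pos 5: ']' matches '['; pop; stack = (empty)
pos 6: push '{'; stack = {
pos 7: push '('; stack = {(
pos 8: ')' matches '('; pop; stack = {
pos 9: push '['; stack = {[
pos 10: ']' matches '['; pop; stack = {
end: stack still non-empty ({) → INVALID
Verdict: unclosed openers at end: { → no

Answer: no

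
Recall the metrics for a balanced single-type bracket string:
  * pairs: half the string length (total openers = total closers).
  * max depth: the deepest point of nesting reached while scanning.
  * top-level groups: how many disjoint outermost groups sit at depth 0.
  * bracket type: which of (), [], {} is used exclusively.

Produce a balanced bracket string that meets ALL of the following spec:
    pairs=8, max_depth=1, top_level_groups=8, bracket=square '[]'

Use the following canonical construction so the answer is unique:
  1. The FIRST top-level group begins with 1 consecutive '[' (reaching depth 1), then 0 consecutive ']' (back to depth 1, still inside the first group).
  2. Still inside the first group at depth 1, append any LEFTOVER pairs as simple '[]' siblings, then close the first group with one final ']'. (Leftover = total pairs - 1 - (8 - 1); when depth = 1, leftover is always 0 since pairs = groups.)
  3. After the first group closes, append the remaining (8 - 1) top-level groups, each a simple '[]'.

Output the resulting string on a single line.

Spec: pairs=8 depth=1 groups=8
Leftover pairs = 8 - 1 - (8-1) = 0
First group: deep chain of depth 1 + 0 sibling pairs
Remaining 7 groups: simple '[]' each

Answer: [][][][][][][][]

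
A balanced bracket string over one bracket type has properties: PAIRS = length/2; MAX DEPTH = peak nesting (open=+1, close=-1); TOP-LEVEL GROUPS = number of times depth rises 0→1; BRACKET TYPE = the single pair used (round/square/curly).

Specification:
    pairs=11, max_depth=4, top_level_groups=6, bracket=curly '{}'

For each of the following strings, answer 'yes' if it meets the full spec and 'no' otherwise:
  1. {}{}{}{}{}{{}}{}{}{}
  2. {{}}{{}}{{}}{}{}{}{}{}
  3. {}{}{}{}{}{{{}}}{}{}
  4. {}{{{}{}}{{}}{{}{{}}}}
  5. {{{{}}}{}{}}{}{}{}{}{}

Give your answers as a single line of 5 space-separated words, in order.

Answer: no no no no yes

Derivation:
String 1 '{}{}{}{}{}{{}}{}{}{}': depth seq [1 0 1 0 1 0 1 0 1 0 1 2 1 0 1 0 1 0 1 0]
  -> pairs=10 depth=2 groups=9 -> no
String 2 '{{}}{{}}{{}}{}{}{}{}{}': depth seq [1 2 1 0 1 2 1 0 1 2 1 0 1 0 1 0 1 0 1 0 1 0]
  -> pairs=11 depth=2 groups=8 -> no
String 3 '{}{}{}{}{}{{{}}}{}{}': depth seq [1 0 1 0 1 0 1 0 1 0 1 2 3 2 1 0 1 0 1 0]
  -> pairs=10 depth=3 groups=8 -> no
String 4 '{}{{{}{}}{{}}{{}{{}}}}': depth seq [1 0 1 2 3 2 3 2 1 2 3 2 1 2 3 2 3 4 3 2 1 0]
  -> pairs=11 depth=4 groups=2 -> no
String 5 '{{{{}}}{}{}}{}{}{}{}{}': depth seq [1 2 3 4 3 2 1 2 1 2 1 0 1 0 1 0 1 0 1 0 1 0]
  -> pairs=11 depth=4 groups=6 -> yes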